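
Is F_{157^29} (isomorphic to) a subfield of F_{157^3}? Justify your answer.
No: F_{157^29} is not a subfield of F_{157^3}

F_{p^m} embeds in F_{p^n} iff m | n. Here 29 ∤ 3 (since 3 = 0·29 + 3 with remainder 3 ≠ 0), so F_{157^29} is not a subfield of F_{157^3}. Equivalently: if it were, the tower law would give 29 = [F_{157^29}:F_157] dividing [F_{157^3}:F_157] = 3, contradiction.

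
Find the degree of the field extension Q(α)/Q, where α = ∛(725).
[Q(α):Q] = 3

The minimal polynomial of α is x^3 - 725, irreducible over Q since 725 is not a perfect cube (so x^3 - 725 has no rational root). Hence [Q(α):Q] = deg(m_α) = 3.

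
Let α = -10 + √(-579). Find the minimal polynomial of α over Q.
m_α(x) = x^2 + 20x + 679

From α + 10 = √(-579), squaring gives (α + 10)^2 = -579, i.e. α^2 + 20α + 100 = -579, so α^2 + 20α + 679 = 0. The discriminant of x^2 + 20x + 679 is (20)^2 - 4·(679) = 400 - 2716 = -2316, and 4·(-579) is not a perfect square in Q since -579 is squarefree and ≠ 1. Hence x^2 + 20x + 679 is irreducible over Q and is the minimal polynomial of α.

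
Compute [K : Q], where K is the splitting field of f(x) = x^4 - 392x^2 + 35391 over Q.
[K : Q] = 4

Solving the quadratic in x^2: x^2 = (392 ± √(392^2 - 4·35391))/2 = (392 ± √12100)/2 = (392 ± 110)/2, giving x^2 = 141 or x^2 = 251. So f(x) = (x^2 - 141)(x^2 - 251) and the roots of f are ±√141, ±√251. Hence the splitting field is K = Q(√141, √251). Since 141 and 251 are distinct squarefree integers > 1, their product 35391 is not a perfect square, so √251 ∉ Q(√141). By the tower law [K:Q] = [Q(√141,√251):Q(√141)] · [Q(√141):Q] = 2 · 2 = 4.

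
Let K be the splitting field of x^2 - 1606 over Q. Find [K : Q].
[K : Q] = 2

f(x) = x^2 - 1606 factors as (x - √1606)(x + √1606). The splitting field is K = Q(√1606). Since 1606 is squarefree and > 1, it is not a perfect square, so x^2 - 1606 is irreducible over Q and [Q(√1606) : Q] = 2. Hence [K : Q] = 2.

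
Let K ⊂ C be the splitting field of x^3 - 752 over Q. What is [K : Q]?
[K : Q] = 6

The roots of x^3 - 752 are ∛752, ω∛752, ω^2∛752 where ω = e^(2πi/3) is a primitive cube root of unity, so K = Q(∛752, ω). Now [Q(∛752):Q] = 3 (since 752 is not a perfect cube, x^3 - 752 is irreducible) and [Q(ω):Q] = 2. Both 2 and 3 divide [K:Q], and [K:Q] ≤ 3·2 = 6, so [K:Q] = 6. (Equivalently: Q(∛752) ⊂ R but ω ∉ R, so [K : Q(∛752)] = 2.)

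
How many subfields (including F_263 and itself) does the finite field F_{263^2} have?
F_{263^2} has 2 subfields

The subfields of F_{p^n} are exactly the fields F_{p^d} for d | n (each is the fixed field of the unique index-d subgroup of Gal(F_{p^n}/F_p) ≅ Z/nZ). The divisors of n = 2 are {1, 2}, giving 2 subfields: F_{263^1}, F_{263^2}.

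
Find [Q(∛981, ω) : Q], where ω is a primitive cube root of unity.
[Q(∛981, ω) : Q] = 6

[Q(∛981):Q] = 3 (min poly x^3 - 981, irreducible since 981 is not a perfect cube). [Q(ω):Q] = 2 (min poly x^2 + x + 1). Since Q(∛981) ⊂ R and ω ∉ R, we have ω ∉ Q(∛981), so x^2 + x + 1 remains irreducible over Q(∛981) and [Q(∛981, ω) : Q(∛981)] = 2. By the tower law, [Q(∛981, ω) : Q] = 3 · 2 = 6. (In fact Q(∛981, ω) is the splitting field of x^3 - 981 over Q.)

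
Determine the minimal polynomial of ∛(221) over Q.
m_α(x) = x^3 - 221

α satisfies α^3 = 221, so x^3 - 221 annihilates α. By the rational root test, a rational root p/q (in lowest terms) of x^3 - 221 would satisfy p^3 = 221 q^3, forcing q = 1 and p^3 = 221; but 221 is not a perfect cube, contradiction. A monic cubic over Q with no rational root is irreducible (any nontrivial factorization would include a linear factor). Hence x^3 - 221 is the minimal polynomial of α, and in particular [Q(α):Q] = 3.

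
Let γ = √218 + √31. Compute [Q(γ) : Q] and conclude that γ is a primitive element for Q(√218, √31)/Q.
[Q(γ) : Q] = 4 (equivalently, Q(γ) = Q(√218, √31))

Obviously Q(γ) ⊆ Q(√218, √31), and [Q(√218, √31):Q] = 4 (since 218, 31 are distinct squarefree integers > 1 with 6758 not a perfect square). To show equality we compute the minimal polynomial of γ. From γ = √218 + √31: γ^2 = 218 + 2√(6758) + 31 = 249 + 2√(6758), so γ^2 - 249 = 2√(6758); squaring, (γ^2 - 249)^2 = 4·6758, i.e. γ^4 - 498γ^2 + 62001 - 27032 = 0, i.e. γ^4 - 498γ^2 + 34969 = 0. So γ is a root of x^4 - 498x^2 + 34969. This polynomial is irreducible over Q: it has no rational root (each ±√218 ± √31 is irrational), and any factorization into two quadratics over Q would force √(6758) ∈ Q (pairing opposite roots) or √218, √31 ∈ Q (other pairings), all impossible. Hence [Q(γ):Q] = 4 = [Q(√218, √31):Q], so Q(γ) = Q(√218, √31).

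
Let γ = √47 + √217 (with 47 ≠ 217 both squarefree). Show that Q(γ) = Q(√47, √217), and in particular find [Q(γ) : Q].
[Q(γ) : Q] = 4 (equivalently, Q(γ) = Q(√47, √217))

Obviously Q(γ) ⊆ Q(√47, √217), and [Q(√47, √217):Q] = 4 (since 47, 217 are distinct squarefree integers > 1 with 10199 not a perfect square). To show equality we compute the minimal polynomial of γ. From γ = √47 + √217: γ^2 = 47 + 2√(10199) + 217 = 264 + 2√(10199), so γ^2 - 264 = 2√(10199); squaring, (γ^2 - 264)^2 = 4·10199, i.e. γ^4 - 528γ^2 + 69696 - 40796 = 0, i.e. γ^4 - 528γ^2 + 28900 = 0. So γ is a root of x^4 - 528x^2 + 28900. This polynomial is irreducible over Q: it has no rational root (each ±√47 ± √217 is irrational), and any factorization into two quadratics over Q would force √(10199) ∈ Q (pairing opposite roots) or √47, √217 ∈ Q (other pairings), all impossible. Hence [Q(γ):Q] = 4 = [Q(√47, √217):Q], so Q(γ) = Q(√47, √217).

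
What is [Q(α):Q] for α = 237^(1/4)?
[Q(α):Q] = 4

α is a root of x^4 - 237. By Eisenstein's criterion at the prime p = 3 (which divides the constant term 237 but p^2 = 9 does not, since 237 is squarefree), x^4 - 237 is irreducible over Q. Hence [Q(α):Q] = 4.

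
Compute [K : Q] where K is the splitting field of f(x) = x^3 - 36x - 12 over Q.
[K : Q] = 6

By the rational root test, any rational root of the monic integer polynomial f(x) = x^3 - 36x - 12 must be an integer dividing the constant term -12, i.e. one of ±{1, 2, 3, 4, 6, 12}. Evaluating: f(1) = -47, f(-1) = 23, f(2) = -76, f(-2) = 52, f(3) = -93, f(-3) = 69, f(4) = -92, f(-4) = 68, f(6) = -12, f(-6) = -12, f(12) = 1284, f(-12) = -1308; none is 0, so f has no rational root and is therefore irreducible over Q (a cubic with no linear factor over a field is irreducible). For an irreducible cubic, the Galois group is A_3 or S_3 according as the discriminant disc(f) = -4a^3 - 27b^2 = -4·(-36)^3 - 27·(-12)^2 = 182736 is or is not a square in Q. Here disc(f) = 182736 is not a perfect square in Q, so the Galois group of f over Q is not contained in A_3 and must be all of S_3. The splitting field has degree |S_3| = 6 over Q, so [K : Q] = 6.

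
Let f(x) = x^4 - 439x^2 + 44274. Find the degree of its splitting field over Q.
[K : Q] = 4

Solving the quadratic in x^2: x^2 = (439 ± √(439^2 - 4·44274))/2 = (439 ± √15625)/2 = (439 ± 125)/2, giving x^2 = 282 or x^2 = 157. So f(x) = (x^2 - 282)(x^2 - 157) and the roots of f are ±√282, ±√157. Hence the splitting field is K = Q(√282, √157). Since 282 and 157 are distinct squarefree integers > 1, their product 44274 is not a perfect square, so √157 ∉ Q(√282). By the tower law [K:Q] = [Q(√282,√157):Q(√282)] · [Q(√282):Q] = 2 · 2 = 4.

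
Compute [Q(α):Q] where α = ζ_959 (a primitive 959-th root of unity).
[Q(α):Q] = 816

The minimal polynomial of ζ_959 over Q is the 959-th cyclotomic polynomial Φ_959(x), which is irreducible over Q and has degree φ(959) = 816. Hence [Q(α):Q] = φ(959) = 816.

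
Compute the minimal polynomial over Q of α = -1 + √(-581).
m_α(x) = x^2 + 2x + 582

From α + 1 = √(-581), squaring gives (α + 1)^2 = -581, i.e. α^2 + 2α + 1 = -581, so α^2 + 2α + 582 = 0. The discriminant of x^2 + 2x + 582 is (2)^2 - 4·(582) = 4 - 2328 = -2324, and 4·(-581) is not a perfect square in Q since -581 is squarefree and ≠ 1. Hence x^2 + 2x + 582 is irreducible over Q and is the minimal polynomial of α.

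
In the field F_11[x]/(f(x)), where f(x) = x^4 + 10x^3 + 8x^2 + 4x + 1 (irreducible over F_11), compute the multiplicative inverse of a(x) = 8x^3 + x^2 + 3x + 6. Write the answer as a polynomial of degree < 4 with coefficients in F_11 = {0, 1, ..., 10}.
a(x)^(-1) ≡ 3x^3 + 8x^2 + x + 4 (mod f(x))

Since f is irreducible over F_11, F_11[x]/(f) is a field and a(x) ≠ 0 has an inverse. Apply the extended Euclidean algorithm to f(x) and a(x) in F_11[x]: f(x) = (7x + 10)·a(x) + (10x^2 + 9x + 7);  a(x) = (3x + 4)·(10x^2 + 9x + 7) + (x);  (10x^2 + 9x + 7) = (10x + 9)·(x) + (7). The last nonzero remainder is the constant 7 = gcd(f, a) in F_11. Back-substituting through the division chain expresses 7 = s(x)·a(x) + t(x)·f(x) with s(x) ≡ 10x^3 + x^2 + 7x + 6 (mod f), so (10x^3 + x^2 + 7x + 6)·a(x) ≡ 7 (mod f). Multiplying by 7^(-1) ≡ 8 in F_11 gives a(x)^(-1) ≡ 8·(10x^3 + x^2 + 7x + 6) ≡ 3x^3 + 8x^2 + x + 4 (mod f). Check: (8x^3 + x^2 + 3x + 6)·(3x^3 + 8x^2 + x + 4) = 2x^6 + x^5 + 3x^4 + 9x^3 + 7x + 2 ≡ 1 (mod x^4 + 10x^3 + 8x^2 + 4x + 1).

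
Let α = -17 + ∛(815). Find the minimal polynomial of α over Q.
m_α(x) = x^3 + 51x^2 + 867x + 4098

Set β = α + 17 = ∛(815), so β^3 = 815. Then (α + 17)^3 - 815 = 0, i.e. α is a root of g(x) = (x + 17)^3 - 815 = x^3 + 51x^2 + 867x + 4098. Since g(x) = h(x + 17) where h(x) = x^3 - 815, and h is irreducible over Q (because 815 is not a perfect cube, so h has no rational root, and a monic cubic with no rational root is irreducible), g is also irreducible (irreducibility is preserved under the substitution x → x + 17). Hence m_α(x) = x^3 + 51x^2 + 867x + 4098.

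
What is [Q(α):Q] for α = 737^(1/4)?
[Q(α):Q] = 4

α is a root of x^4 - 737. By Eisenstein's criterion at the prime p = 11 (which divides the constant term 737 but p^2 = 121 does not, since 737 is squarefree), x^4 - 737 is irreducible over Q. Hence [Q(α):Q] = 4.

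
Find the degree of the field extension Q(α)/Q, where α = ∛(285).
[Q(α):Q] = 3

The minimal polynomial of α is x^3 - 285, irreducible over Q since 285 is not a perfect cube (so x^3 - 285 has no rational root). Hence [Q(α):Q] = deg(m_α) = 3.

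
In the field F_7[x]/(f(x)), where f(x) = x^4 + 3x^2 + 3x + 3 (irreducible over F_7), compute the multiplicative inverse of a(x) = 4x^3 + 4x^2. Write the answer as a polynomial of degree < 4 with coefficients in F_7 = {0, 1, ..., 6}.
a(x)^(-1) ≡ 2x^3 + x^2 + 2x + 6 (mod f(x))

Since f is irreducible over F_7, F_7[x]/(f) is a field and a(x) ≠ 0 has an inverse. Apply the extended Euclidean algorithm to f(x) and a(x) in F_7[x]: f(x) = (2x + 5)·a(x) + (4x^2 + 3x + 3);  a(x) = (x + 2)·(4x^2 + 3x + 3) + (5x + 1);  (4x^2 + 3x + 3) = (5x + 1)·(5x + 1) + (2). The last nonzero remainder is the constant 2 = gcd(f, a) in F_7. Back-substituting through the division chain expresses 2 = s(x)·a(x) + t(x)·f(x) with s(x) ≡ 4x^3 + 2x^2 + 4x + 5 (mod f), so (4x^3 + 2x^2 + 4x + 5)·a(x) ≡ 2 (mod f). Multiplying by 2^(-1) ≡ 4 in F_7 gives a(x)^(-1) ≡ 4·(4x^3 + 2x^2 + 4x + 5) ≡ 2x^3 + x^2 + 2x + 6 (mod f). Check: (4x^3 + 4x^2)·(2x^3 + x^2 + 2x + 6) = x^6 + 5x^5 + 5x^4 + 4x^3 + 3x^2 ≡ 1 (mod x^4 + 3x^2 + 3x + 3).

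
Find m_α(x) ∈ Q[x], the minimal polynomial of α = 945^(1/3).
m_α(x) = x^3 - 945

α satisfies α^3 = 945, so x^3 - 945 annihilates α. By the rational root test, a rational root p/q (in lowest terms) of x^3 - 945 would satisfy p^3 = 945 q^3, forcing q = 1 and p^3 = 945; but 945 is not a perfect cube, contradiction. A monic cubic over Q with no rational root is irreducible (any nontrivial factorization would include a linear factor). Hence x^3 - 945 is the minimal polynomial of α, and in particular [Q(α):Q] = 3.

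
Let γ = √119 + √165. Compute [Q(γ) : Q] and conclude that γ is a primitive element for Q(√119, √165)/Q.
[Q(γ) : Q] = 4 (equivalently, Q(γ) = Q(√119, √165))

Obviously Q(γ) ⊆ Q(√119, √165), and [Q(√119, √165):Q] = 4 (since 119, 165 are distinct squarefree integers > 1 with 19635 not a perfect square). To show equality we compute the minimal polynomial of γ. From γ = √119 + √165: γ^2 = 119 + 2√(19635) + 165 = 284 + 2√(19635), so γ^2 - 284 = 2√(19635); squaring, (γ^2 - 284)^2 = 4·19635, i.e. γ^4 - 568γ^2 + 80656 - 78540 = 0, i.e. γ^4 - 568γ^2 + 2116 = 0. So γ is a root of x^4 - 568x^2 + 2116. This polynomial is irreducible over Q: it has no rational root (each ±√119 ± √165 is irrational), and any factorization into two quadratics over Q would force √(19635) ∈ Q (pairing opposite roots) or √119, √165 ∈ Q (other pairings), all impossible. Hence [Q(γ):Q] = 4 = [Q(√119, √165):Q], so Q(γ) = Q(√119, √165).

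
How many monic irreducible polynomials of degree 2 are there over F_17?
There are 136 monic irreducible polynomials of degree 2 over F_17

Each element of F_{17^2} that lies in no proper subfield is a root of exactly one monic irreducible of degree 2 over F_17, and each such polynomial has 2 distinct roots in F_{17^2}. By Möbius inversion the count is N_17(2) = (1/2) Σ_{d|2} μ(2/d) · 17^d = (1/2)(μ(2)·17^1 + μ(1)·17^2) = 272/2 = 136.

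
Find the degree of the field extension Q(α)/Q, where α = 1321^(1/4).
[Q(α):Q] = 4

α is a root of x^4 - 1321. By Eisenstein's criterion at the prime p = 1321 (which divides the constant term 1321 but p^2 = 1745041 does not, since 1321 is squarefree), x^4 - 1321 is irreducible over Q. Hence [Q(α):Q] = 4.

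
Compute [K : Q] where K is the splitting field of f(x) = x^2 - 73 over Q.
[K : Q] = 2

f(x) = x^2 - 73 factors as (x - √73)(x + √73). The splitting field is K = Q(√73). Since 73 is squarefree and > 1, it is not a perfect square, so x^2 - 73 is irreducible over Q and [Q(√73) : Q] = 2. Hence [K : Q] = 2.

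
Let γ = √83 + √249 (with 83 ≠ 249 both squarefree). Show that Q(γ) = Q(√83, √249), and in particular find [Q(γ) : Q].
[Q(γ) : Q] = 4 (equivalently, Q(γ) = Q(√83, √249))

Obviously Q(γ) ⊆ Q(√83, √249), and [Q(√83, √249):Q] = 4 (since 83, 249 are distinct squarefree integers > 1 with 20667 not a perfect square). To show equality we compute the minimal polynomial of γ. From γ = √83 + √249: γ^2 = 83 + 2√(20667) + 249 = 332 + 2√(20667), so γ^2 - 332 = 2√(20667); squaring, (γ^2 - 332)^2 = 4·20667, i.e. γ^4 - 664γ^2 + 110224 - 82668 = 0, i.e. γ^4 - 664γ^2 + 27556 = 0. So γ is a root of x^4 - 664x^2 + 27556. This polynomial is irreducible over Q: it has no rational root (each ±√83 ± √249 is irrational), and any factorization into two quadratics over Q would force √(20667) ∈ Q (pairing opposite roots) or √83, √249 ∈ Q (other pairings), all impossible. Hence [Q(γ):Q] = 4 = [Q(√83, √249):Q], so Q(γ) = Q(√83, √249).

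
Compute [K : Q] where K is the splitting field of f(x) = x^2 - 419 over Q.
[K : Q] = 2

f(x) = x^2 - 419 factors as (x - √419)(x + √419). The splitting field is K = Q(√419). Since 419 is squarefree and > 1, it is not a perfect square, so x^2 - 419 is irreducible over Q and [Q(√419) : Q] = 2. Hence [K : Q] = 2.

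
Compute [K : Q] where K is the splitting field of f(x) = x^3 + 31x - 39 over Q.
[K : Q] = 6

By the rational root test, any rational root of the monic integer polynomial f(x) = x^3 + 31x - 39 must be an integer dividing the constant term -39, i.e. one of ±{1, 3, 13, 39}. Evaluating: f(1) = -7, f(-1) = -71, f(3) = 81, f(-3) = -159, f(13) = 2561, f(-13) = -2639, f(39) = 60489, f(-39) = -60567; none is 0, so f has no rational root and is therefore irreducible over Q (a cubic with no linear factor over a field is irreducible). For an irreducible cubic, the Galois group is A_3 or S_3 according as the discriminant disc(f) = -4a^3 - 27b^2 = -4·(31)^3 - 27·(-39)^2 = -160231 is or is not a square in Q. Here disc(f) = -160231 is not a perfect square in Q, so the Galois group of f over Q is not contained in A_3 and must be all of S_3. The splitting field has degree |S_3| = 6 over Q, so [K : Q] = 6.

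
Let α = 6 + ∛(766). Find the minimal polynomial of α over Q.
m_α(x) = x^3 - 18x^2 + 108x - 982

Set β = α - 6 = ∛(766), so β^3 = 766. Then (α - 6)^3 - 766 = 0, i.e. α is a root of g(x) = (x - 6)^3 - 766 = x^3 - 18x^2 + 108x - 982. Since g(x) = h(x - 6) where h(x) = x^3 - 766, and h is irreducible over Q (because 766 is not a perfect cube, so h has no rational root, and a monic cubic with no rational root is irreducible), g is also irreducible (irreducibility is preserved under the substitution x → x - 6). Hence m_α(x) = x^3 - 18x^2 + 108x - 982.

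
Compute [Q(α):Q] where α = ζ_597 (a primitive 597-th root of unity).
[Q(α):Q] = 396

The minimal polynomial of ζ_597 over Q is the 597-th cyclotomic polynomial Φ_597(x), which is irreducible over Q and has degree φ(597) = 396. Hence [Q(α):Q] = φ(597) = 396.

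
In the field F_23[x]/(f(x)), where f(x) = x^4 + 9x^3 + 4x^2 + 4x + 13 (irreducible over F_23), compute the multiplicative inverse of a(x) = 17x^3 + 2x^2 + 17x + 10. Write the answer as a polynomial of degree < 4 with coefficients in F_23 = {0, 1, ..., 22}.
a(x)^(-1) ≡ x^2 + 5x + 4 (mod f(x))

Since f is irreducible over F_23, F_23[x]/(f) is a field and a(x) ≠ 0 has an inverse. Apply the extended Euclidean algorithm to f(x) and a(x) in F_23[x]: f(x) = (19x + 1)·a(x) + (x^2 + 4x + 3);  a(x) = (17x + 3)·(x^2 + 4x + 3) + (1). The last nonzero remainder is the constant 1 = gcd(f, a) in F_23. Back-substituting through the division chain expresses 1 = s(x)·a(x) + t(x)·f(x) with s(x) ≡ x^2 + 5x + 4 (mod f), so a(x)^(-1) ≡ s(x) = x^2 + 5x + 4 (mod f). Check: (17x^3 + 2x^2 + 17x + 10)·(x^2 + 5x + 4) = 17x^5 + 18x^4 + 3x^3 + 11x^2 + 3x + 17 ≡ 1 (mod x^4 + 9x^3 + 4x^2 + 4x + 13).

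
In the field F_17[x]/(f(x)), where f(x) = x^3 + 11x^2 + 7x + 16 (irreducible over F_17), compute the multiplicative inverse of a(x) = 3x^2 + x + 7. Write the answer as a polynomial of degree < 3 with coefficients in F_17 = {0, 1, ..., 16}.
a(x)^(-1) ≡ 2x^2 + 4x + 10 (mod f(x))

Since f is irreducible over F_17, F_17[x]/(f) is a field and a(x) ≠ 0 has an inverse. Apply the extended Euclidean algorithm to f(x) and a(x) in F_17[x]: f(x) = (6x + 13)·a(x) + (3x + 10);  a(x) = (x + 14)·(3x + 10) + (3). The last nonzero remainder is the constant 3 = gcd(f, a) in F_17. Back-substituting through the division chain expresses 3 = s(x)·a(x) + t(x)·f(x) with s(x) ≡ 6x^2 + 12x + 13 (mod f), so (6x^2 + 12x + 13)·a(x) ≡ 3 (mod f). Multiplying by 3^(-1) ≡ 6 in F_17 gives a(x)^(-1) ≡ 6·(6x^2 + 12x + 13) ≡ 2x^2 + 4x + 10 (mod f). Check: (3x^2 + x + 7)·(2x^2 + 4x + 10) = 6x^4 + 14x^3 + 14x^2 + 4x + 2 ≡ 1 (mod x^3 + 11x^2 + 7x + 16).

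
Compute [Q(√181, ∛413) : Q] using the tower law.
[Q(√181, ∛413) : Q] = 6

Let L = Q(√181, ∛413). Since Q(√181) ⊂ L and [Q(√181):Q] = 2, the tower law gives 2 | [L:Q]. Likewise Q(∛413) ⊂ L with [Q(∛413):Q] = 3 (because 413 is not a perfect cube), so 3 | [L:Q]. As gcd(2,3) = 1, [L:Q] is divisible by 6. Conversely L is generated over Q by √181 and ∛413, so [L:Q] ≤ 2·3 = 6. Therefore [Q(√181, ∛413) : Q] = 6.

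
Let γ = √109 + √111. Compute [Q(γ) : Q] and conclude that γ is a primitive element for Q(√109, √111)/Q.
[Q(γ) : Q] = 4 (equivalently, Q(γ) = Q(√109, √111))

Obviously Q(γ) ⊆ Q(√109, √111), and [Q(√109, √111):Q] = 4 (since 109, 111 are distinct squarefree integers > 1 with 12099 not a perfect square). To show equality we compute the minimal polynomial of γ. From γ = √109 + √111: γ^2 = 109 + 2√(12099) + 111 = 220 + 2√(12099), so γ^2 - 220 = 2√(12099); squaring, (γ^2 - 220)^2 = 4·12099, i.e. γ^4 - 440γ^2 + 48400 - 48396 = 0, i.e. γ^4 - 440γ^2 + 4 = 0. So γ is a root of x^4 - 440x^2 + 4. This polynomial is irreducible over Q: it has no rational root (each ±√109 ± √111 is irrational), and any factorization into two quadratics over Q would force √(12099) ∈ Q (pairing opposite roots) or √109, √111 ∈ Q (other pairings), all impossible. Hence [Q(γ):Q] = 4 = [Q(√109, √111):Q], so Q(γ) = Q(√109, √111).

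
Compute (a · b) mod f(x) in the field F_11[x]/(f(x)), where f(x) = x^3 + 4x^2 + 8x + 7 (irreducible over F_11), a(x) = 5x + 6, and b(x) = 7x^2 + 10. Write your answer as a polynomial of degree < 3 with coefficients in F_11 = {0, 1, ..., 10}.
a · b ≡ x^2 + x + 2 (mod f(x))

Multiply in F_11[x]: a(x)·b(x) = (5x + 6)·(7x^2 + 10) = 2x^3 + 9x^2 + 6x + 5. This has degree ≥ 3, so divide by f(x) over F_11: 2x^3 + 9x^2 + 6x + 5 = (2)·(x^3 + 4x^2 + 8x + 7) + (x^2 + x + 2). Hence a·b ≡ x^2 + x + 2 (mod f). (F_11[x]/(f) is a field with 11^3 = 1331 elements since f is irreducible of degree 3.)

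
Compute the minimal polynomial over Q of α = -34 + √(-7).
m_α(x) = x^2 + 68x + 1163

From α + 34 = √(-7), squaring gives (α + 34)^2 = -7, i.e. α^2 + 68α + 1156 = -7, so α^2 + 68α + 1163 = 0. The discriminant of x^2 + 68x + 1163 is (68)^2 - 4·(1163) = 4624 - 4652 = -28, and 4·(-7) is not a perfect square in Q since -7 is squarefree and ≠ 1. Hence x^2 + 68x + 1163 is irreducible over Q and is the minimal polynomial of α.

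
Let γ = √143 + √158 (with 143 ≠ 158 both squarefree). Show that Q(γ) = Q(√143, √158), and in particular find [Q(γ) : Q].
[Q(γ) : Q] = 4 (equivalently, Q(γ) = Q(√143, √158))

Obviously Q(γ) ⊆ Q(√143, √158), and [Q(√143, √158):Q] = 4 (since 143, 158 are distinct squarefree integers > 1 with 22594 not a perfect square). To show equality we compute the minimal polynomial of γ. From γ = √143 + √158: γ^2 = 143 + 2√(22594) + 158 = 301 + 2√(22594), so γ^2 - 301 = 2√(22594); squaring, (γ^2 - 301)^2 = 4·22594, i.e. γ^4 - 602γ^2 + 90601 - 90376 = 0, i.e. γ^4 - 602γ^2 + 225 = 0. So γ is a root of x^4 - 602x^2 + 225. This polynomial is irreducible over Q: it has no rational root (each ±√143 ± √158 is irrational), and any factorization into two quadratics over Q would force √(22594) ∈ Q (pairing opposite roots) or √143, √158 ∈ Q (other pairings), all impossible. Hence [Q(γ):Q] = 4 = [Q(√143, √158):Q], so Q(γ) = Q(√143, √158).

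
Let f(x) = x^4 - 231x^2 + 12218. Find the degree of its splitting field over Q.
[K : Q] = 4

Solving the quadratic in x^2: x^2 = (231 ± √(231^2 - 4·12218))/2 = (231 ± √4489)/2 = (231 ± 67)/2, giving x^2 = 149 or x^2 = 82. So f(x) = (x^2 - 149)(x^2 - 82) and the roots of f are ±√149, ±√82. Hence the splitting field is K = Q(√149, √82). Since 149 and 82 are distinct squarefree integers > 1, their product 12218 is not a perfect square, so √82 ∉ Q(√149). By the tower law [K:Q] = [Q(√149,√82):Q(√149)] · [Q(√149):Q] = 2 · 2 = 4.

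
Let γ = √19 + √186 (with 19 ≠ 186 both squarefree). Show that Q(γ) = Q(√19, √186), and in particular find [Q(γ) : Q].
[Q(γ) : Q] = 4 (equivalently, Q(γ) = Q(√19, √186))

Obviously Q(γ) ⊆ Q(√19, √186), and [Q(√19, √186):Q] = 4 (since 19, 186 are distinct squarefree integers > 1 with 3534 not a perfect square). To show equality we compute the minimal polynomial of γ. From γ = √19 + √186: γ^2 = 19 + 2√(3534) + 186 = 205 + 2√(3534), so γ^2 - 205 = 2√(3534); squaring, (γ^2 - 205)^2 = 4·3534, i.e. γ^4 - 410γ^2 + 42025 - 14136 = 0, i.e. γ^4 - 410γ^2 + 27889 = 0. So γ is a root of x^4 - 410x^2 + 27889. This polynomial is irreducible over Q: it has no rational root (each ±√19 ± √186 is irrational), and any factorization into two quadratics over Q would force √(3534) ∈ Q (pairing opposite roots) or √19, √186 ∈ Q (other pairings), all impossible. Hence [Q(γ):Q] = 4 = [Q(√19, √186):Q], so Q(γ) = Q(√19, √186).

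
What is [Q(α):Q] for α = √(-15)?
[Q(α):Q] = 2

[Q(α):Q] equals the degree of the minimal polynomial of α. Here α^2 = -15 and x^2 + 15 is irreducible (d = -15 is squarefree, ≠ 1, hence not a square), so deg(m_α) = 2. Thus [Q(α):Q] = 2.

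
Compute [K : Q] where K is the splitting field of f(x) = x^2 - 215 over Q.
[K : Q] = 2

f(x) = x^2 - 215 factors as (x - √215)(x + √215). The splitting field is K = Q(√215). Since 215 is squarefree and > 1, it is not a perfect square, so x^2 - 215 is irreducible over Q and [Q(√215) : Q] = 2. Hence [K : Q] = 2.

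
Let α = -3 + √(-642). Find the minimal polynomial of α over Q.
m_α(x) = x^2 + 6x + 651

From α + 3 = √(-642), squaring gives (α + 3)^2 = -642, i.e. α^2 + 6α + 9 = -642, so α^2 + 6α + 651 = 0. The discriminant of x^2 + 6x + 651 is (6)^2 - 4·(651) = 36 - 2604 = -2568, and 4·(-642) is not a perfect square in Q since -642 is squarefree and ≠ 1. Hence x^2 + 6x + 651 is irreducible over Q and is the minimal polynomial of α.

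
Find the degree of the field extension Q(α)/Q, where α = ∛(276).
[Q(α):Q] = 3

The minimal polynomial of α is x^3 - 276, irreducible over Q since 276 is not a perfect cube (so x^3 - 276 has no rational root). Hence [Q(α):Q] = deg(m_α) = 3.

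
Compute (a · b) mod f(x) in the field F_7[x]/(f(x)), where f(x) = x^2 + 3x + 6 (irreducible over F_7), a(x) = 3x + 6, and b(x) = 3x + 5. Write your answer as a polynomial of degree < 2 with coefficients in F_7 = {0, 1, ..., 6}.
a · b ≡ 6x + 4 (mod f(x))

Multiply in F_7[x]: a(x)·b(x) = (3x + 6)·(3x + 5) = 2x^2 + 5x + 2. This has degree ≥ 2, so divide by f(x) over F_7: 2x^2 + 5x + 2 = (2)·(x^2 + 3x + 6) + (6x + 4). Hence a·b ≡ 6x + 4 (mod f). (F_7[x]/(f) is a field with 7^2 = 49 elements since f is irreducible of degree 2.)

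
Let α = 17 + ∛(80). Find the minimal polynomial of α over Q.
m_α(x) = x^3 - 51x^2 + 867x - 4993

Set β = α - 17 = ∛(80), so β^3 = 80. Then (α - 17)^3 - 80 = 0, i.e. α is a root of g(x) = (x - 17)^3 - 80 = x^3 - 51x^2 + 867x - 4993. Since g(x) = h(x - 17) where h(x) = x^3 - 80, and h is irreducible over Q (because 80 is not a perfect cube, so h has no rational root, and a monic cubic with no rational root is irreducible), g is also irreducible (irreducibility is preserved under the substitution x → x - 17). Hence m_α(x) = x^3 - 51x^2 + 867x - 4993.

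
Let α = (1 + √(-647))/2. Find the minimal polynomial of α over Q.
m_α(x) = x^2 - x + 162

From 2α - 1 = √(-647), squaring gives (2α - 1)^2 = -647, i.e. 4α^2 - 4α + 1 = -647, so α^2 - α + (1 + 647)/4 = 0. Since -647 ≡ 1 (mod 4), (1 + 647)/4 = 162 ∈ Z. The polynomial x^2 - x + 162 has discriminant 1 - 4·(162) = -647, which is not a perfect square in Q (d = -647 is squarefree and ≠ 1), so x^2 - x + 162 is irreducible over Q. It is the minimal polynomial of α.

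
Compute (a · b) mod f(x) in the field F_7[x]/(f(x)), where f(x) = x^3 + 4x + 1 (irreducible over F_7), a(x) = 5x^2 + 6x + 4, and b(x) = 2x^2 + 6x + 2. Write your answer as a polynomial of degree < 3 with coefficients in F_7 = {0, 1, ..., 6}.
a · b ≡ 5x + 1 (mod f(x))

Multiply in F_7[x]: a(x)·b(x) = (5x^2 + 6x + 4)·(2x^2 + 6x + 2) = 3x^4 + 5x^2 + x + 1. This has degree ≥ 3, so divide by f(x) over F_7: 3x^4 + 5x^2 + x + 1 = (3x)·(x^3 + 4x + 1) + (5x + 1). Hence a·b ≡ 5x + 1 (mod f). (F_7[x]/(f) is a field with 7^3 = 343 elements since f is irreducible of degree 3.)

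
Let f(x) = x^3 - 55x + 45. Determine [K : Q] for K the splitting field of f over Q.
[K : Q] = 6

By the rational root test, any rational root of the monic integer polynomial f(x) = x^3 - 55x + 45 must be an integer dividing the constant term 45, i.e. one of ±{1, 3, 5, 9, 15, 45}. Evaluating: f(1) = -9, f(-1) = 99, f(3) = -93, f(-3) = 183, f(5) = -105, f(-5) = 195, f(9) = 279, f(-9) = -189, f(15) = 2595, f(-15) = -2505, f(45) = 88695, f(-45) = -88605; none is 0, so f has no rational root and is therefore irreducible over Q (a cubic with no linear factor over a field is irreducible). For an irreducible cubic, the Galois group is A_3 or S_3 according as the discriminant disc(f) = -4a^3 - 27b^2 = -4·(-55)^3 - 27·(45)^2 = 610825 is or is not a square in Q. Here disc(f) = 610825 is not a perfect square in Q, so the Galois group of f over Q is not contained in A_3 and must be all of S_3. The splitting field has degree |S_3| = 6 over Q, so [K : Q] = 6.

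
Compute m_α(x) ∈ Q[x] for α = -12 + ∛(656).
m_α(x) = x^3 + 36x^2 + 432x + 1072

Set β = α + 12 = ∛(656), so β^3 = 656. Then (α + 12)^3 - 656 = 0, i.e. α is a root of g(x) = (x + 12)^3 - 656 = x^3 + 36x^2 + 432x + 1072. Since g(x) = h(x + 12) where h(x) = x^3 - 656, and h is irreducible over Q (because 656 is not a perfect cube, so h has no rational root, and a monic cubic with no rational root is irreducible), g is also irreducible (irreducibility is preserved under the substitution x → x + 12). Hence m_α(x) = x^3 + 36x^2 + 432x + 1072.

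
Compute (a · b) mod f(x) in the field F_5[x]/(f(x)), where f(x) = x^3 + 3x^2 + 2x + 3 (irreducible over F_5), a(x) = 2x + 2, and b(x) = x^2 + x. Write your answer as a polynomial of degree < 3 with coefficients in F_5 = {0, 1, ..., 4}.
a · b ≡ 3x^2 + 3x + 4 (mod f(x))

Multiply in F_5[x]: a(x)·b(x) = (2x + 2)·(x^2 + x) = 2x^3 + 4x^2 + 2x. This has degree ≥ 3, so divide by f(x) over F_5: 2x^3 + 4x^2 + 2x = (2)·(x^3 + 3x^2 + 2x + 3) + (3x^2 + 3x + 4). Hence a·b ≡ 3x^2 + 3x + 4 (mod f). (F_5[x]/(f) is a field with 5^3 = 125 elements since f is irreducible of degree 3.)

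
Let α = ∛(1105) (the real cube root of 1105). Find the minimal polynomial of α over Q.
m_α(x) = x^3 - 1105

α satisfies α^3 = 1105, so x^3 - 1105 annihilates α. By the rational root test, a rational root p/q (in lowest terms) of x^3 - 1105 would satisfy p^3 = 1105 q^3, forcing q = 1 and p^3 = 1105; but 1105 is not a perfect cube, contradiction. A monic cubic over Q with no rational root is irreducible (any nontrivial factorization would include a linear factor). Hence x^3 - 1105 is the minimal polynomial of α, and in particular [Q(α):Q] = 3.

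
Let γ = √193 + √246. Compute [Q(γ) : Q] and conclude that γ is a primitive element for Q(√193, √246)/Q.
[Q(γ) : Q] = 4 (equivalently, Q(γ) = Q(√193, √246))

Obviously Q(γ) ⊆ Q(√193, √246), and [Q(√193, √246):Q] = 4 (since 193, 246 are distinct squarefree integers > 1 with 47478 not a perfect square). To show equality we compute the minimal polynomial of γ. From γ = √193 + √246: γ^2 = 193 + 2√(47478) + 246 = 439 + 2√(47478), so γ^2 - 439 = 2√(47478); squaring, (γ^2 - 439)^2 = 4·47478, i.e. γ^4 - 878γ^2 + 192721 - 189912 = 0, i.e. γ^4 - 878γ^2 + 2809 = 0. So γ is a root of x^4 - 878x^2 + 2809. This polynomial is irreducible over Q: it has no rational root (each ±√193 ± √246 is irrational), and any factorization into two quadratics over Q would force √(47478) ∈ Q (pairing opposite roots) or √193, √246 ∈ Q (other pairings), all impossible. Hence [Q(γ):Q] = 4 = [Q(√193, √246):Q], so Q(γ) = Q(√193, √246).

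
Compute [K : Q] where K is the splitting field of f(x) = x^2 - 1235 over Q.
[K : Q] = 2

f(x) = x^2 - 1235 factors as (x - √1235)(x + √1235). The splitting field is K = Q(√1235). Since 1235 is squarefree and > 1, it is not a perfect square, so x^2 - 1235 is irreducible over Q and [Q(√1235) : Q] = 2. Hence [K : Q] = 2.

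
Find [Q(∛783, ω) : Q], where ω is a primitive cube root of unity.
[Q(∛783, ω) : Q] = 6

[Q(∛783):Q] = 3 (min poly x^3 - 783, irreducible since 783 is not a perfect cube). [Q(ω):Q] = 2 (min poly x^2 + x + 1). Since Q(∛783) ⊂ R and ω ∉ R, we have ω ∉ Q(∛783), so x^2 + x + 1 remains irreducible over Q(∛783) and [Q(∛783, ω) : Q(∛783)] = 2. By the tower law, [Q(∛783, ω) : Q] = 3 · 2 = 6. (In fact Q(∛783, ω) is the splitting field of x^3 - 783 over Q.)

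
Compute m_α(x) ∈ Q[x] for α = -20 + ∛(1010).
m_α(x) = x^3 + 60x^2 + 1200x + 6990

Set β = α + 20 = ∛(1010), so β^3 = 1010. Then (α + 20)^3 - 1010 = 0, i.e. α is a root of g(x) = (x + 20)^3 - 1010 = x^3 + 60x^2 + 1200x + 6990. Since g(x) = h(x + 20) where h(x) = x^3 - 1010, and h is irreducible over Q (because 1010 is not a perfect cube, so h has no rational root, and a monic cubic with no rational root is irreducible), g is also irreducible (irreducibility is preserved under the substitution x → x + 20). Hence m_α(x) = x^3 + 60x^2 + 1200x + 6990.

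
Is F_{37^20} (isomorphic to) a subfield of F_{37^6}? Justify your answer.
No: F_{37^20} is not a subfield of F_{37^6}

F_{p^m} embeds in F_{p^n} iff m | n. Here 20 ∤ 6 (since 6 = 0·20 + 6 with remainder 6 ≠ 0), so F_{37^20} is not a subfield of F_{37^6}. Equivalently: if it were, the tower law would give 20 = [F_{37^20}:F_37] dividing [F_{37^6}:F_37] = 6, contradiction.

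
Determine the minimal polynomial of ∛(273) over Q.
m_α(x) = x^3 - 273

α satisfies α^3 = 273, so x^3 - 273 annihilates α. By the rational root test, a rational root p/q (in lowest terms) of x^3 - 273 would satisfy p^3 = 273 q^3, forcing q = 1 and p^3 = 273; but 273 is not a perfect cube, contradiction. A monic cubic over Q with no rational root is irreducible (any nontrivial factorization would include a linear factor). Hence x^3 - 273 is the minimal polynomial of α, and in particular [Q(α):Q] = 3.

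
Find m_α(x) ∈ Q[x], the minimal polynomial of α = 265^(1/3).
m_α(x) = x^3 - 265

α satisfies α^3 = 265, so x^3 - 265 annihilates α. By the rational root test, a rational root p/q (in lowest terms) of x^3 - 265 would satisfy p^3 = 265 q^3, forcing q = 1 and p^3 = 265; but 265 is not a perfect cube, contradiction. A monic cubic over Q with no rational root is irreducible (any nontrivial factorization would include a linear factor). Hence x^3 - 265 is the minimal polynomial of α, and in particular [Q(α):Q] = 3.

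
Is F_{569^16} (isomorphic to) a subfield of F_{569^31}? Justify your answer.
No: F_{569^16} is not a subfield of F_{569^31}

F_{p^m} embeds in F_{p^n} iff m | n. Here 16 ∤ 31 (since 31 = 1·16 + 15 with remainder 15 ≠ 0), so F_{569^16} is not a subfield of F_{569^31}. Equivalently: if it were, the tower law would give 16 = [F_{569^16}:F_569] dividing [F_{569^31}:F_569] = 31, contradiction.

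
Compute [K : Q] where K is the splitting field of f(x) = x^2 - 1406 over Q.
[K : Q] = 2

f(x) = x^2 - 1406 factors as (x - √1406)(x + √1406). The splitting field is K = Q(√1406). Since 1406 is squarefree and > 1, it is not a perfect square, so x^2 - 1406 is irreducible over Q and [Q(√1406) : Q] = 2. Hence [K : Q] = 2.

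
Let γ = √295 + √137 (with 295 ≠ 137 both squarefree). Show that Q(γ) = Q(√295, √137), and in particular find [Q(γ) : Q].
[Q(γ) : Q] = 4 (equivalently, Q(γ) = Q(√295, √137))

Obviously Q(γ) ⊆ Q(√295, √137), and [Q(√295, √137):Q] = 4 (since 295, 137 are distinct squarefree integers > 1 with 40415 not a perfect square). To show equality we compute the minimal polynomial of γ. From γ = √295 + √137: γ^2 = 295 + 2√(40415) + 137 = 432 + 2√(40415), so γ^2 - 432 = 2√(40415); squaring, (γ^2 - 432)^2 = 4·40415, i.e. γ^4 - 864γ^2 + 186624 - 161660 = 0, i.e. γ^4 - 864γ^2 + 24964 = 0. So γ is a root of x^4 - 864x^2 + 24964. This polynomial is irreducible over Q: it has no rational root (each ±√295 ± √137 is irrational), and any factorization into two quadratics over Q would force √(40415) ∈ Q (pairing opposite roots) or √295, √137 ∈ Q (other pairings), all impossible. Hence [Q(γ):Q] = 4 = [Q(√295, √137):Q], so Q(γ) = Q(√295, √137).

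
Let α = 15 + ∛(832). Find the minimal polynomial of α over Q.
m_α(x) = x^3 - 45x^2 + 675x - 4207

Set β = α - 15 = ∛(832), so β^3 = 832. Then (α - 15)^3 - 832 = 0, i.e. α is a root of g(x) = (x - 15)^3 - 832 = x^3 - 45x^2 + 675x - 4207. Since g(x) = h(x - 15) where h(x) = x^3 - 832, and h is irreducible over Q (because 832 is not a perfect cube, so h has no rational root, and a monic cubic with no rational root is irreducible), g is also irreducible (irreducibility is preserved under the substitution x → x - 15). Hence m_α(x) = x^3 - 45x^2 + 675x - 4207.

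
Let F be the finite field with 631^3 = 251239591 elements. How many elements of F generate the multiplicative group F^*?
There are φ(251239590) = 57106944 primitive elements

F_q^* is cyclic of order q - 1 = 251239590. A cyclic group of order m has exactly φ(m) generators. Here m = 251239590 = 2 · 3^3 · 5 · 7 · 307 · 433, so the number of primitive elements is φ(251239590) = 57106944.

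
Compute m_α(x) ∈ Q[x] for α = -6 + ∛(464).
m_α(x) = x^3 + 18x^2 + 108x - 248

Set β = α + 6 = ∛(464), so β^3 = 464. Then (α + 6)^3 - 464 = 0, i.e. α is a root of g(x) = (x + 6)^3 - 464 = x^3 + 18x^2 + 108x - 248. Since g(x) = h(x + 6) where h(x) = x^3 - 464, and h is irreducible over Q (because 464 is not a perfect cube, so h has no rational root, and a monic cubic with no rational root is irreducible), g is also irreducible (irreducibility is preserved under the substitution x → x + 6). Hence m_α(x) = x^3 + 18x^2 + 108x - 248.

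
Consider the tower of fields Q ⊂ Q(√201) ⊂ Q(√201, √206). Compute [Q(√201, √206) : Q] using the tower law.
[Q(√201, √206) : Q] = 4

[Q(√201):Q] = 2 (min poly x^2 - 201, irreducible since 201 is squarefree > 1). For the top step, suppose √206 ∈ Q(√201), say √206 = c + d√201 with c, d ∈ Q. Squaring: 206 = c^2 + 201d^2 + 2cd√201. Since √201 ∉ Q this forces 2cd = 0. If d = 0 then √206 = c ∈ Q, contradicting 206 squarefree > 1. If c = 0 then 206 = 201d^2, so 201·206 = (201d)^2 is a perfect square in Q — but 201·206 = 41406 is not a perfect square (since 201 and 206 are distinct squarefree integers). Contradiction. Hence √206 ∉ Q(√201), so x^2 - 206 stays irreducible over Q(√201) and [Q(√201, √206) : Q(√201)] = 2. By the tower law, [Q(√201, √206) : Q] = 2 · 2 = 4.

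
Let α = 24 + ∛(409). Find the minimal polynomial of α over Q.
m_α(x) = x^3 - 72x^2 + 1728x - 14233

Set β = α - 24 = ∛(409), so β^3 = 409. Then (α - 24)^3 - 409 = 0, i.e. α is a root of g(x) = (x - 24)^3 - 409 = x^3 - 72x^2 + 1728x - 14233. Since g(x) = h(x - 24) where h(x) = x^3 - 409, and h is irreducible over Q (because 409 is not a perfect cube, so h has no rational root, and a monic cubic with no rational root is irreducible), g is also irreducible (irreducibility is preserved under the substitution x → x - 24). Hence m_α(x) = x^3 - 72x^2 + 1728x - 14233.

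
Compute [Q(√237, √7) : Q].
[Q(√237, √7) : Q] = 4

[Q(√237):Q] = 2 (min poly x^2 - 237, irreducible since 237 is squarefree > 1). For the top step, suppose √7 ∈ Q(√237), say √7 = c + d√237 with c, d ∈ Q. Squaring: 7 = c^2 + 237d^2 + 2cd√237. Since √237 ∉ Q this forces 2cd = 0. If d = 0 then √7 = c ∈ Q, contradicting 7 squarefree > 1. If c = 0 then 7 = 237d^2, so 237·7 = (237d)^2 is a perfect square in Q — but 237·7 = 1659 is not a perfect square (since 237 and 7 are distinct squarefree integers). Contradiction. Hence √7 ∉ Q(√237), so x^2 - 7 stays irreducible over Q(√237) and [Q(√237, √7) : Q(√237)] = 2. By the tower law, [Q(√237, √7) : Q] = 2 · 2 = 4.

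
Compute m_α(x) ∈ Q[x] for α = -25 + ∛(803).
m_α(x) = x^3 + 75x^2 + 1875x + 14822

Set β = α + 25 = ∛(803), so β^3 = 803. Then (α + 25)^3 - 803 = 0, i.e. α is a root of g(x) = (x + 25)^3 - 803 = x^3 + 75x^2 + 1875x + 14822. Since g(x) = h(x + 25) where h(x) = x^3 - 803, and h is irreducible over Q (because 803 is not a perfect cube, so h has no rational root, and a monic cubic with no rational root is irreducible), g is also irreducible (irreducibility is preserved under the substitution x → x + 25). Hence m_α(x) = x^3 + 75x^2 + 1875x + 14822.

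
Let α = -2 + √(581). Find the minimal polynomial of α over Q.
m_α(x) = x^2 + 4x - 577

From α + 2 = √(581), squaring gives (α + 2)^2 = 581, i.e. α^2 + 4α + 4 = 581, so α^2 + 4α - 577 = 0. The discriminant of x^2 + 4x - 577 is (4)^2 - 4·(-577) = 16 + 2308 = 2324, and 4·(581) is not a perfect square in Q since 581 is squarefree and ≠ 1. Hence x^2 + 4x - 577 is irreducible over Q and is the minimal polynomial of α.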